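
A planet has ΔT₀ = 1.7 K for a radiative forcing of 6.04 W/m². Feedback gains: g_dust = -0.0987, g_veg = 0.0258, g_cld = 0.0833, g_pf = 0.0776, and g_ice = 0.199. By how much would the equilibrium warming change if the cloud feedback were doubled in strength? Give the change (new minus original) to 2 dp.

0.32 K

Original: g = 0.287, ΔT = 1.7/(1−0.287) = 2.3843 K.
With doubled cloud: g' = 0.3703, ΔT' = 1.7/(1−0.3703) = 2.6997 K.
Change = 2.6997 − 2.3843 = 0.32 K.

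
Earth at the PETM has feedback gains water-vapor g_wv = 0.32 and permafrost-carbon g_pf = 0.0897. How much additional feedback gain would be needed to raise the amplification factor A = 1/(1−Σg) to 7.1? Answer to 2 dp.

0.45

Current total gain = 0.4097.
Target gain for A = 7.1: g* = 1 − 1/7.1 = 0.8592.
Additional gain needed = 0.8592 − 0.4097 = 0.45.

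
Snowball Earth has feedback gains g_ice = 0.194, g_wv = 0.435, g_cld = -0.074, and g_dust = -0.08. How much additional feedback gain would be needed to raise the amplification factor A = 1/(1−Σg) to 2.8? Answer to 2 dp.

Current total gain = 0.475.
Target gain for A = 2.8: g* = 1 − 1/2.8 = 0.6429.
Additional gain needed = 0.6429 − 0.475 = 0.17.

0.17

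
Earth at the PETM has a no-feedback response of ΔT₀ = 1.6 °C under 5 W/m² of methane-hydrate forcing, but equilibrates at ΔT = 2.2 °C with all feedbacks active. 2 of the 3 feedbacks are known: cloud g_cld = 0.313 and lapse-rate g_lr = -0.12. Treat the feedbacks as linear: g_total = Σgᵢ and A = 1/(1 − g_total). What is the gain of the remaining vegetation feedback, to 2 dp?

0.08

Amplification A = ΔT/ΔT₀ = 2.2/1.6 = 1.375.
Total gain g = 1 − 1/A = 1 − 1/1.375 = 0.2727.
Known gains sum to 0.313 − 0.12 = 0.193.
g_veg = 0.2727 − 0.193 = 0.08.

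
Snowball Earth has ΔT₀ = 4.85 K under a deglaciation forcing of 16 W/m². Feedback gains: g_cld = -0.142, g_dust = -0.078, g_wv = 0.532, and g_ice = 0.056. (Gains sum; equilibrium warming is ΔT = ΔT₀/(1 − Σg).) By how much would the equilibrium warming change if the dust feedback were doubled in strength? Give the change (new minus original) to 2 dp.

-0.84 K

Original: g = 0.368, ΔT = 4.85/(1−0.368) = 7.6741 K.
With doubled dust: g' = 0.29, ΔT' = 4.85/(1−0.29) = 6.8310 K.
Change = 6.8310 − 7.6741 = -0.84 K.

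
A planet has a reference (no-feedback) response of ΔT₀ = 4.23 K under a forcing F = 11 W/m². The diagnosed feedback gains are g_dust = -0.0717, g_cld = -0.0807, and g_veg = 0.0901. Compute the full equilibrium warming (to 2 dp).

Total gain g = -0.0717 − 0.0807 + 0.0901 = -0.0623.
Amplification A = 1/(1 + 0.0623) = 0.9414.
ΔT = 4.23 × 0.9414 = 3.98 K.

3.98 K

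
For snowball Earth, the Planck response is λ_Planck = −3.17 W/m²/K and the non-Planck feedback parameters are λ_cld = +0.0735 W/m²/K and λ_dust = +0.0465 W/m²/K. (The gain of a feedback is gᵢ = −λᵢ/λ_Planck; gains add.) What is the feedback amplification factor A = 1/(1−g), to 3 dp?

1.039

Convert to gains: g_cld = 0.0735/3.17 = 0.02319; g_dust = 0.0465/3.17 = 0.01467.
Total gain g = 0.03786.
A = 1/(1 − 0.03786) = 1.039.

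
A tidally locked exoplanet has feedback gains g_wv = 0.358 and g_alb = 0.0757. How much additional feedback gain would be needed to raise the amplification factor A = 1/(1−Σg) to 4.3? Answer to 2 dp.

Current total gain = 0.4337.
Target gain for A = 4.3: g* = 1 − 1/4.3 = 0.7674.
Additional gain needed = 0.7674 − 0.4337 = 0.33.

0.33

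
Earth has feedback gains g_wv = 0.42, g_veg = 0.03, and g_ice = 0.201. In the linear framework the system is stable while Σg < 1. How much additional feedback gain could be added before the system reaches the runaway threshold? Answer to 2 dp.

Current total gain = 0.42 + 0.03 + 0.201 = 0.651.
Margin to runaway = 1 − 0.651 = 0.35.

0.35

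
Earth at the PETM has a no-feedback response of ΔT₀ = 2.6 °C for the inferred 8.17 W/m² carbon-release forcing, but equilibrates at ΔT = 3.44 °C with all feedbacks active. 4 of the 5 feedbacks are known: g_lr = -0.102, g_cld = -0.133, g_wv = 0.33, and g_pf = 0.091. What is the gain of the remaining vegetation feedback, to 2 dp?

0.06

Amplification A = ΔT/ΔT₀ = 3.44/2.6 = 1.323.
Total gain g = 1 − 1/A = 1 − 1/1.323 = 0.2441.
Known gains sum to -0.102 − 0.133 + 0.33 + 0.091 = 0.186.
g_veg = 0.2441 − 0.186 = 0.06.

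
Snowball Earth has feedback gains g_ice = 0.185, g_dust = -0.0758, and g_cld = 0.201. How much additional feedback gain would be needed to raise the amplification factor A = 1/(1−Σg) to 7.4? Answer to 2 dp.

0.55

Current total gain = 0.3102.
Target gain for A = 7.4: g* = 1 − 1/7.4 = 0.8649.
Additional gain needed = 0.8649 − 0.3102 = 0.55.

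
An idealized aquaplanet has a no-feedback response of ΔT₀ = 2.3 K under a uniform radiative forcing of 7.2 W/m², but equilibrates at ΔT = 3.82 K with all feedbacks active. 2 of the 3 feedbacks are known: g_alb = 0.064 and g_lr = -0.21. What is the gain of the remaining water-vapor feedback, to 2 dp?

0.54

Amplification A = ΔT/ΔT₀ = 3.82/2.3 = 1.661.
Total gain g = 1 − 1/A = 1 − 1/1.661 = 0.398.
Known gains sum to 0.064 − 0.21 = -0.146.
g_wv = 0.398 + 0.146 = 0.54.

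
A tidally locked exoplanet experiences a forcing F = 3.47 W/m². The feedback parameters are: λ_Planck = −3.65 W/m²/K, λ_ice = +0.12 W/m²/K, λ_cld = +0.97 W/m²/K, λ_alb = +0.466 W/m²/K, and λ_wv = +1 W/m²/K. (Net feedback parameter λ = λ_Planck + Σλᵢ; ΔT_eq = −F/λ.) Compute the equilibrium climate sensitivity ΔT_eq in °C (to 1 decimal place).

Net feedback parameter λ = (−3.65) + (+0.12) + (+0.97) + (+0.466) + (+1) = -1.094 W/m²/K.
ΔT = −F/λ = −3.47/(-1.094) = 3.2 °C.

3.2 °C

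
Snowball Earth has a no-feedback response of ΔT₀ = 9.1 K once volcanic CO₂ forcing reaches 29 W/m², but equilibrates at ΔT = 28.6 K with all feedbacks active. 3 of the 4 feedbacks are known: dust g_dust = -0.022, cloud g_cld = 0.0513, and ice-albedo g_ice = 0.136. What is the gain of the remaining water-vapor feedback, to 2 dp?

Amplification A = ΔT/ΔT₀ = 28.6/9.1 = 3.143.
Total gain g = 1 − 1/A = 1 − 1/3.143 = 0.6818.
Known gains sum to -0.022 + 0.0513 + 0.136 = 0.1653.
g_wv = 0.6818 − 0.1653 = 0.52.

0.52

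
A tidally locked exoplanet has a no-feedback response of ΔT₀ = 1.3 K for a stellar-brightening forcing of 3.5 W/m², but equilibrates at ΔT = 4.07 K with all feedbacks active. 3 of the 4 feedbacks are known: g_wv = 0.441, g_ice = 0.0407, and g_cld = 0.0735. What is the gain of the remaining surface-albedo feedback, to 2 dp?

Amplification A = ΔT/ΔT₀ = 4.07/1.3 = 3.131.
Total gain g = 1 − 1/A = 1 − 1/3.131 = 0.6806.
Known gains sum to 0.441 + 0.0407 + 0.0735 = 0.5552.
g_alb = 0.6806 − 0.5552 = 0.13.

0.13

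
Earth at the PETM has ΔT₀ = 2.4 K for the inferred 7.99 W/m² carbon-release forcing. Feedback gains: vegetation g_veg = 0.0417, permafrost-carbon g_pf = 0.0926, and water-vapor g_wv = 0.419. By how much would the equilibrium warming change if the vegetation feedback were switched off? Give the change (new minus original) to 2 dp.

-0.46 K

Original: g = 0.5533, ΔT = 2.4/(1−0.5533) = 5.3727 K.
Without vegetation: g' = 0.5116, ΔT' = 2.4/(1−0.5116) = 4.9140 K.
Change = 4.9140 − 5.3727 = -0.46 K.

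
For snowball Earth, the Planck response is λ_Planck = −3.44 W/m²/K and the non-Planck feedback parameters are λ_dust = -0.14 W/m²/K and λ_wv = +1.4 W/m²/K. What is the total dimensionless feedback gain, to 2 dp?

0.37

Convert to gains: g_dust = -0.14/3.44 = -0.0407; g_wv = 1.4/3.44 = 0.407.
Total gain g = 0.3663.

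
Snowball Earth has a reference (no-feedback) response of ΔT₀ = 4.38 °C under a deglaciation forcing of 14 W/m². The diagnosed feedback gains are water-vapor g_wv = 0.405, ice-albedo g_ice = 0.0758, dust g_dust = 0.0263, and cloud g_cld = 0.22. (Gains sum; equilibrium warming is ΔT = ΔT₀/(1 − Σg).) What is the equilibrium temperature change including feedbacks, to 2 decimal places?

16.05 °C

Total gain g = 0.405 + 0.0758 + 0.0263 + 0.22 = 0.7271.
Amplification A = 1/(1 − 0.7271) = 3.664.
ΔT = 4.38 × 3.664 = 16.05 °C.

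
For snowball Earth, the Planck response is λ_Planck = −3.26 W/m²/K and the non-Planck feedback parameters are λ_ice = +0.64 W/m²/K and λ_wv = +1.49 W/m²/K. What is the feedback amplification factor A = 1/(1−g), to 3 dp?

2.885

Convert to gains: g_ice = 0.64/3.26 = 0.1963; g_wv = 1.49/3.26 = 0.4571.
Total gain g = 0.6534.
A = 1/(1 − 0.6534) = 2.885.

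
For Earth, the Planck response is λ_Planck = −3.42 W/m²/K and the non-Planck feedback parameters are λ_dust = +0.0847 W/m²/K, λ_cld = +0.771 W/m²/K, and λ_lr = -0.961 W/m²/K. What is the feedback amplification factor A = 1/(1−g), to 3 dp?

0.970

Convert to gains: g_dust = 0.0847/3.42 = 0.02477; g_cld = 0.771/3.42 = 0.2254; g_lr = -0.961/3.42 = -0.281.
Total gain g = -0.03083.
A = 1/(1 + 0.03083) = 0.970.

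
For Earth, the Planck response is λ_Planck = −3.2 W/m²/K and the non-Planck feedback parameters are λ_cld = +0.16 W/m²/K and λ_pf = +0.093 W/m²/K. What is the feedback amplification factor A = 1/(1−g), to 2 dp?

Convert to gains: g_cld = 0.16/3.2 = 0.05; g_pf = 0.093/3.2 = 0.02906.
Total gain g = 0.07906.
A = 1/(1 − 0.07906) = 1.09.

1.09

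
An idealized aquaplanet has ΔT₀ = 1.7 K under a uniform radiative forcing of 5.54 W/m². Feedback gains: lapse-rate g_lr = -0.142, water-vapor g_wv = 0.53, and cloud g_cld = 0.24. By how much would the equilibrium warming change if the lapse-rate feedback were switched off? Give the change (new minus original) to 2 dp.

Original: g = 0.628, ΔT = 1.7/(1−0.628) = 4.5699 K.
Without lapse-rate: g' = 0.77, ΔT' = 1.7/(1−0.77) = 7.3913 K.
Change = 7.3913 − 4.5699 = 2.82 K.

2.82 K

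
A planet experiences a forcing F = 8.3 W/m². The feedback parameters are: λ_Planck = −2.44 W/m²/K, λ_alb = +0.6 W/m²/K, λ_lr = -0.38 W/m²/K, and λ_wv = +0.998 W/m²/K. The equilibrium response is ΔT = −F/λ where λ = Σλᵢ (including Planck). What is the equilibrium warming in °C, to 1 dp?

Net feedback parameter λ = (−2.44) + (+0.6) + (-0.38) + (+0.998) = -1.222 W/m²/K.
ΔT = −F/λ = −8.3/(-1.222) = 6.8 °C.

6.8 °C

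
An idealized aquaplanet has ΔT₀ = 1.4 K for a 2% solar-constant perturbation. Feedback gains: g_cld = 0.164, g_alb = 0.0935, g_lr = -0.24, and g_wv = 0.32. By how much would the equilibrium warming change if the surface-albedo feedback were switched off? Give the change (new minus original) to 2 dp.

Original: g = 0.3375, ΔT = 1.4/(1−0.3375) = 2.1132 K.
Without surface-albedo: g' = 0.244, ΔT' = 1.4/(1−0.244) = 1.8519 K.
Change = 1.8519 − 2.1132 = -0.26 K.

-0.26 K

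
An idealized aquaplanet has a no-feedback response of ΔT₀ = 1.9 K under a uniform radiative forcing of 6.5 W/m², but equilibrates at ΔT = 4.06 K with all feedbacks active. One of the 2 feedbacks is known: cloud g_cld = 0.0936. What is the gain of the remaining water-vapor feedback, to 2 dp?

0.44

Amplification A = ΔT/ΔT₀ = 4.06/1.9 = 2.137.
Total gain g = 1 − 1/A = 1 − 1/2.137 = 0.5321.
The known gain is 0.0936.
g_wv = 0.5321 − 0.0936 = 0.44.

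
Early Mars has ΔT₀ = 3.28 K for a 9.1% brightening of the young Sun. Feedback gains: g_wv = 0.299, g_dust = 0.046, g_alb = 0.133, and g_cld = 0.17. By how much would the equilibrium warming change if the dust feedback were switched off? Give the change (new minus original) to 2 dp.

-1.08 K

Original: g = 0.648, ΔT = 3.28/(1−0.648) = 9.3182 K.
Without dust: g' = 0.602, ΔT' = 3.28/(1−0.602) = 8.2412 K.
Change = 8.2412 − 9.3182 = -1.08 K.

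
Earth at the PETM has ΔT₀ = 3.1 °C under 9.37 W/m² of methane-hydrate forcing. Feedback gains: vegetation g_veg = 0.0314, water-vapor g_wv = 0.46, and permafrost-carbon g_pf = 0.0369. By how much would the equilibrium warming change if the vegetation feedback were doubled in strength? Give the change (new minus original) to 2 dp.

Original: g = 0.5283, ΔT = 3.1/(1−0.5283) = 6.5720 °C.
With doubled vegetation: g' = 0.5597, ΔT' = 3.1/(1−0.5597) = 7.0407 °C.
Change = 7.0407 − 6.5720 = 0.47 °C.

0.47 °C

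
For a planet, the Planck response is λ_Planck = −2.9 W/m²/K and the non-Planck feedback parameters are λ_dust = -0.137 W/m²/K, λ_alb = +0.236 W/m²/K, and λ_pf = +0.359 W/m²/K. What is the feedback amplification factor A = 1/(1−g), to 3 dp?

Convert to gains: g_dust = -0.137/2.9 = -0.04724; g_alb = 0.236/2.9 = 0.08138; g_pf = 0.359/2.9 = 0.1238.
Total gain g = 0.15794.
A = 1/(1 − 0.15794) = 1.188.

1.188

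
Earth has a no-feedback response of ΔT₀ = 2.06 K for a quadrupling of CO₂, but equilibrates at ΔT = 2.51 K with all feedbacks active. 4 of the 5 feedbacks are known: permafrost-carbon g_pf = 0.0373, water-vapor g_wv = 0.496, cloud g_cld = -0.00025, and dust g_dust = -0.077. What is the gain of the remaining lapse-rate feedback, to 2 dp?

Amplification A = ΔT/ΔT₀ = 2.51/2.06 = 1.218.
Total gain g = 1 − 1/A = 1 − 1/1.218 = 0.179.
Known gains sum to 0.0373 + 0.496 − 0.00025 − 0.077 = 0.45605.
g_lr = 0.179 − 0.45605 = -0.28.

-0.28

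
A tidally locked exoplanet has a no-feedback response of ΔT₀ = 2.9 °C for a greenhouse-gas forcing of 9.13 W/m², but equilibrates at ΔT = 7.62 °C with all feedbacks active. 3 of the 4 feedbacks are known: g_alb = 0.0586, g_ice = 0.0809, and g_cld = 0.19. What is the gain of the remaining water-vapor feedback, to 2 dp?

0.29

Amplification A = ΔT/ΔT₀ = 7.62/2.9 = 2.628.
Total gain g = 1 − 1/A = 1 − 1/2.628 = 0.6195.
Known gains sum to 0.0586 + 0.0809 + 0.19 = 0.3295.
g_wv = 0.6195 − 0.3295 = 0.29.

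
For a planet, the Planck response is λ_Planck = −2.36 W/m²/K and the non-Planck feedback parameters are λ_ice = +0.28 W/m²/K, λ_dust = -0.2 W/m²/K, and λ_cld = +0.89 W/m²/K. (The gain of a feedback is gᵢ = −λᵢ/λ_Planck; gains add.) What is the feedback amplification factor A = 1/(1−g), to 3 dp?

1.698

Convert to gains: g_ice = 0.28/2.36 = 0.1186; g_dust = -0.2/2.36 = -0.08475; g_cld = 0.89/2.36 = 0.3771.
Total gain g = 0.41095.
A = 1/(1 − 0.41095) = 1.698.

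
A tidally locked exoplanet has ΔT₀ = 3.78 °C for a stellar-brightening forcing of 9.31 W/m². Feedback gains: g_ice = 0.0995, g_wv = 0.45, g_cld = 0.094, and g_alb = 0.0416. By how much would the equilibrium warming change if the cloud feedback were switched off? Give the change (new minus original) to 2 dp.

Original: g = 0.6851, ΔT = 3.78/(1−0.6851) = 12.0038 °C.
Without cloud: g' = 0.5911, ΔT' = 3.78/(1−0.5911) = 9.2443 °C.
Change = 9.2443 − 12.0038 = -2.76 °C.

-2.76 °C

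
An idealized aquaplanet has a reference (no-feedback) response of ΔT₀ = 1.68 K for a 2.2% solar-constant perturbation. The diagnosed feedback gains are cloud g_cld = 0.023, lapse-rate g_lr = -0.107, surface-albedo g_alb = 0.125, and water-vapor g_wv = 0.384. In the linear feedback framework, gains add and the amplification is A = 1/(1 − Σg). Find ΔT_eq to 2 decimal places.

Total gain g = 0.023 − 0.107 + 0.125 + 0.384 = 0.425.
Amplification A = 1/(1 − 0.425) = 1.739.
ΔT = 1.68 × 1.739 = 2.92 K.

2.92 K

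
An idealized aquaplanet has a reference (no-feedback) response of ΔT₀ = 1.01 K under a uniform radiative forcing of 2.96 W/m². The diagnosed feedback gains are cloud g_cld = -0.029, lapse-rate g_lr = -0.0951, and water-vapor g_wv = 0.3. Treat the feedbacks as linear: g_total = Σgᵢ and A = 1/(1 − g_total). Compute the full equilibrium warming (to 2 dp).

1.23 K

Total gain g = -0.029 − 0.0951 + 0.3 = 0.1759.
Amplification A = 1/(1 − 0.1759) = 1.213.
ΔT = 1.01 × 1.213 = 1.23 K.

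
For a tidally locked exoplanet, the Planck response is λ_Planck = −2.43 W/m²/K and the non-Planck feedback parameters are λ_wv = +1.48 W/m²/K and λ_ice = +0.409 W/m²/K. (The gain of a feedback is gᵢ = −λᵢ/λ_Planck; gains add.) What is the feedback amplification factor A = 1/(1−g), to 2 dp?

4.49

Convert to gains: g_wv = 1.48/2.43 = 0.6091; g_ice = 0.409/2.43 = 0.1683.
Total gain g = 0.7774.
A = 1/(1 − 0.7774) = 4.49.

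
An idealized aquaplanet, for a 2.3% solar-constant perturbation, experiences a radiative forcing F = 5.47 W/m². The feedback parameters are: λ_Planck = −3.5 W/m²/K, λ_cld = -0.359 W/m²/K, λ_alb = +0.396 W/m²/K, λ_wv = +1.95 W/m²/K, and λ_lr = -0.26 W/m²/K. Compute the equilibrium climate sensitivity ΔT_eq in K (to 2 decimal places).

Net feedback parameter λ = (−3.5) + (-0.359) + (+0.396) + (+1.95) + (-0.26) = -1.773 W/m²/K.
ΔT = −F/λ = −5.47/(-1.773) = 3.09 K.

3.09 K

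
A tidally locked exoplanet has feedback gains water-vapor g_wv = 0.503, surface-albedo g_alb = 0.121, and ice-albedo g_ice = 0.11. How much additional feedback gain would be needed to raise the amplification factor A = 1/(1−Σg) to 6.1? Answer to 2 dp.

Current total gain = 0.734.
Target gain for A = 6.1: g* = 1 − 1/6.1 = 0.8361.
Additional gain needed = 0.8361 − 0.734 = 0.10.

0.10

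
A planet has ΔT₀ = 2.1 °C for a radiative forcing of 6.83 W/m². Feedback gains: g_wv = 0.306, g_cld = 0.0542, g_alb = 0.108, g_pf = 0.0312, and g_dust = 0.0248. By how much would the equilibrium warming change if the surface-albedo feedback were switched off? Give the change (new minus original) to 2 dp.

Original: g = 0.5242, ΔT = 2.1/(1−0.5242) = 4.4136 °C.
Without surface-albedo: g' = 0.4162, ΔT' = 2.1/(1−0.4162) = 3.5971 °C.
Change = 3.5971 − 4.4136 = -0.82 °C.

-0.82 °C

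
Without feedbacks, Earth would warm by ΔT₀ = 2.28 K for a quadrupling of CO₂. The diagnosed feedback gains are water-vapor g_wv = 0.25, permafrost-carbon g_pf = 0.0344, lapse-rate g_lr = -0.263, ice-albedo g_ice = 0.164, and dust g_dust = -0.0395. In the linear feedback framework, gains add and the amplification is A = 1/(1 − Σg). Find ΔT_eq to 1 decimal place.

Total gain g = 0.25 + 0.0344 − 0.263 + 0.164 − 0.0395 = 0.1459.
Amplification A = 1/(1 − 0.1459) = 1.171.
ΔT = 2.28 × 1.171 = 2.7 K.

2.7 K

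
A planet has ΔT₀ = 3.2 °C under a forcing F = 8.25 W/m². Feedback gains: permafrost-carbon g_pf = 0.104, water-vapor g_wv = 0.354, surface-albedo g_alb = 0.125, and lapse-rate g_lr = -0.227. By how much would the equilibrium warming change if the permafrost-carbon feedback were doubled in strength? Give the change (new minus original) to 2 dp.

Original: g = 0.356, ΔT = 3.2/(1−0.356) = 4.9689 °C.
With doubled permafrost-carbon: g' = 0.46, ΔT' = 3.2/(1−0.46) = 5.9259 °C.
Change = 5.9259 − 4.9689 = 0.96 °C.

0.96 °C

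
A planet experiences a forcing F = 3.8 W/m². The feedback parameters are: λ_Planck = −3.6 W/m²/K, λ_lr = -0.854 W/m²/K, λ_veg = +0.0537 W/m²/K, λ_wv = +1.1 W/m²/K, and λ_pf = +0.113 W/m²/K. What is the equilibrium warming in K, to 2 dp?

Net feedback parameter λ = (−3.6) + (-0.854) + (+0.0537) + (+1.1) + (+0.113) = -3.1873 W/m²/K.
ΔT = −F/λ = −3.8/(-3.1873) = 1.19 K.

1.19 K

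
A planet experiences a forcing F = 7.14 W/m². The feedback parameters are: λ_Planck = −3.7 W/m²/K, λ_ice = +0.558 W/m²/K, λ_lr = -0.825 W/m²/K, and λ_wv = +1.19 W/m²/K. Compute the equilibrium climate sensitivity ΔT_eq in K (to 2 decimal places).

2.57 K

Net feedback parameter λ = (−3.7) + (+0.558) + (-0.825) + (+1.19) = -2.777 W/m²/K.
ΔT = −F/λ = −7.14/(-2.777) = 2.57 K.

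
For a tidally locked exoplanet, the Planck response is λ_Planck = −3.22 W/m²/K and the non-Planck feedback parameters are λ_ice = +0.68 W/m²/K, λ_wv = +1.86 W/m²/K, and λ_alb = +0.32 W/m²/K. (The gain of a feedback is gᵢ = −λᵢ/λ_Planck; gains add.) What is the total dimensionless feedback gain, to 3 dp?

0.888

Convert to gains: g_ice = 0.68/3.22 = 0.2112; g_wv = 1.86/3.22 = 0.5776; g_alb = 0.32/3.22 = 0.09938.
Total gain g = 0.88818.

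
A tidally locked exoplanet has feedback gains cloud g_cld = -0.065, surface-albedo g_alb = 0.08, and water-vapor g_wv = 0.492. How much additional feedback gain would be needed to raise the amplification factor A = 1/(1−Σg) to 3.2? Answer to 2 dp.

0.18

Current total gain = 0.507.
Target gain for A = 3.2: g* = 1 − 1/3.2 = 0.6875.
Additional gain needed = 0.6875 − 0.507 = 0.18.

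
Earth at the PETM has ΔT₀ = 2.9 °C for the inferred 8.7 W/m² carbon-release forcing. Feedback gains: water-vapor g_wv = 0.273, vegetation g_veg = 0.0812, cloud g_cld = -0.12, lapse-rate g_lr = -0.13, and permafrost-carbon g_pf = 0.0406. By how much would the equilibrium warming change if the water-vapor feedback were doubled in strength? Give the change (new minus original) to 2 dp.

Original: g = 0.1448, ΔT = 2.9/(1−0.1448) = 3.3910 °C.
With doubled water-vapor: g' = 0.4178, ΔT' = 2.9/(1−0.4178) = 4.9811 °C.
Change = 4.9811 − 3.3910 = 1.59 °C.

1.59 °C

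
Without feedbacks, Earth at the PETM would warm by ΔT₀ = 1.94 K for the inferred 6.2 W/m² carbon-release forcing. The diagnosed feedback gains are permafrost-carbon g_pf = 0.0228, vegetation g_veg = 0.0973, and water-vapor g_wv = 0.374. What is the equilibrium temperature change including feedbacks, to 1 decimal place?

Total gain g = 0.0228 + 0.0973 + 0.374 = 0.4941.
Amplification A = 1/(1 − 0.4941) = 1.977.
ΔT = 1.94 × 1.977 = 3.8 K.

3.8 K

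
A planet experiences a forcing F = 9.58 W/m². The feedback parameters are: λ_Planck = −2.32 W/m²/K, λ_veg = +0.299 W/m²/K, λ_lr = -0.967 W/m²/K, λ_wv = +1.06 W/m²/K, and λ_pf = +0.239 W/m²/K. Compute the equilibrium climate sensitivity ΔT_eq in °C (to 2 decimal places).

Net feedback parameter λ = (−2.32) + (+0.299) + (-0.967) + (+1.06) + (+0.239) = -1.689 W/m²/K.
ΔT = −F/λ = −9.58/(-1.689) = 5.67 °C.

5.67 °C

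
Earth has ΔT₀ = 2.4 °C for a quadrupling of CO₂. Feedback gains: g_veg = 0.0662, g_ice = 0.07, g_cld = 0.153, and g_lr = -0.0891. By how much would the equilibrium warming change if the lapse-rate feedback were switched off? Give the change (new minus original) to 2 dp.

0.38 °C

Original: g = 0.2001, ΔT = 2.4/(1−0.2001) = 3.0004 °C.
Without lapse-rate: g' = 0.2892, ΔT' = 2.4/(1−0.2892) = 3.3765 °C.
Change = 3.3765 − 3.0004 = 0.38 °C.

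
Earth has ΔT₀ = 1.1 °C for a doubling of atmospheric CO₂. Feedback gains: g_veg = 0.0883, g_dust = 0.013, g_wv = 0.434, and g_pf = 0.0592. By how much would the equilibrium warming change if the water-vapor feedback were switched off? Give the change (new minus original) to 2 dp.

-1.40 °C

Original: g = 0.5945, ΔT = 1.1/(1−0.5945) = 2.7127 °C.
Without water-vapor: g' = 0.1605, ΔT' = 1.1/(1−0.1605) = 1.3103 °C.
Change = 1.3103 − 2.7127 = -1.40 °C.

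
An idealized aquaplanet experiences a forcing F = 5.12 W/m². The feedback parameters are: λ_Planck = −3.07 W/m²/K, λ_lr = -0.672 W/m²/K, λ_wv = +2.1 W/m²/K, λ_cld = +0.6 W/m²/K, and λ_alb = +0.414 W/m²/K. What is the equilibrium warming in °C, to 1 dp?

8.2 °C

Net feedback parameter λ = (−3.07) + (-0.672) + (+2.1) + (+0.6) + (+0.414) = -0.628 W/m²/K.
ΔT = −F/λ = −5.12/(-0.628) = 8.2 °C.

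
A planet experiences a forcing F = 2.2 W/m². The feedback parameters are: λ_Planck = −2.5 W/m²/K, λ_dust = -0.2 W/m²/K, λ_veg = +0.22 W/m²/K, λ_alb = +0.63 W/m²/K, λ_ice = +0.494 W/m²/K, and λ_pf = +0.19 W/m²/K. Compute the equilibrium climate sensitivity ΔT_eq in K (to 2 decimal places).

1.89 K

Net feedback parameter λ = (−2.5) + (-0.2) + (+0.22) + (+0.63) + (+0.494) + (+0.19) = -1.166 W/m²/K.
ΔT = −F/λ = −2.2/(-1.166) = 1.89 K.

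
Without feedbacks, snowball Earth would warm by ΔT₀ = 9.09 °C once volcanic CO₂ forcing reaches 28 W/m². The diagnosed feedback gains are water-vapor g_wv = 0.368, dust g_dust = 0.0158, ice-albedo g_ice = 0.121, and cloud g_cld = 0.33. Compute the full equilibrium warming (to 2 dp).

55.02 °C

Total gain g = 0.368 + 0.0158 + 0.121 + 0.33 = 0.8348.
Amplification A = 1/(1 − 0.8348) = 6.053.
ΔT = 9.09 × 6.053 = 55.02 °C.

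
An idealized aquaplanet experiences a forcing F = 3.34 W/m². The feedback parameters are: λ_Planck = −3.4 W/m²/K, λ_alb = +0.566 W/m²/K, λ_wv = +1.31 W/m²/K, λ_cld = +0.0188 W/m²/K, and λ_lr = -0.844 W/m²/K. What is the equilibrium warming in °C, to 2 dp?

1.42 °C

Net feedback parameter λ = (−3.4) + (+0.566) + (+1.31) + (+0.0188) + (-0.844) = -2.3492 W/m²/K.
ΔT = −F/λ = −3.34/(-2.3492) = 1.42 °C.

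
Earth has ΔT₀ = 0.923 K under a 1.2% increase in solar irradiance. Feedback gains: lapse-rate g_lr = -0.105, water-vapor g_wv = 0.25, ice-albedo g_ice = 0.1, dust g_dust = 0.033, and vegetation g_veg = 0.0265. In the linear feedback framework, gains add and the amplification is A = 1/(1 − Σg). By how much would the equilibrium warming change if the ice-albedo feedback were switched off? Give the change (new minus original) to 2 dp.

-0.17 K

Original: g = 0.3045, ΔT = 0.923/(1−0.3045) = 1.3271 K.
Without ice-albedo: g' = 0.2045, ΔT' = 0.923/(1−0.2045) = 1.1603 K.
Change = 1.1603 − 1.3271 = -0.17 K.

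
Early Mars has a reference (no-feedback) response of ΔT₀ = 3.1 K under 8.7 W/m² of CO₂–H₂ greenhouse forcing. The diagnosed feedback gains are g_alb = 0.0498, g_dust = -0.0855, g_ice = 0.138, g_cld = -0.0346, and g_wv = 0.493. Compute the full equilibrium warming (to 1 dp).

7.1 K

Total gain g = 0.0498 − 0.0855 + 0.138 − 0.0346 + 0.493 = 0.5607.
Amplification A = 1/(1 − 0.5607) = 2.276.
ΔT = 3.1 × 2.276 = 7.1 K.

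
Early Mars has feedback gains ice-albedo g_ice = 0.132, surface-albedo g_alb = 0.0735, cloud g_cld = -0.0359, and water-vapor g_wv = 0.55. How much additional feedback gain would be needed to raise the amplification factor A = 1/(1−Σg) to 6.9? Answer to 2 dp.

0.14

Current total gain = 0.7196.
Target gain for A = 6.9: g* = 1 − 1/6.9 = 0.8551.
Additional gain needed = 0.8551 − 0.7196 = 0.14.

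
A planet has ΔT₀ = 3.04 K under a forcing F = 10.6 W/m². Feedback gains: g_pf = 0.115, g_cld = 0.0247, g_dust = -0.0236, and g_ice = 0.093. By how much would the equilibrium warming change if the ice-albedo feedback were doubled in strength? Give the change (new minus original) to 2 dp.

Original: g = 0.2091, ΔT = 3.04/(1−0.2091) = 3.8437 K.
With doubled ice-albedo: g' = 0.3021, ΔT' = 3.04/(1−0.3021) = 4.3559 K.
Change = 4.3559 − 3.8437 = 0.51 K.

0.51 K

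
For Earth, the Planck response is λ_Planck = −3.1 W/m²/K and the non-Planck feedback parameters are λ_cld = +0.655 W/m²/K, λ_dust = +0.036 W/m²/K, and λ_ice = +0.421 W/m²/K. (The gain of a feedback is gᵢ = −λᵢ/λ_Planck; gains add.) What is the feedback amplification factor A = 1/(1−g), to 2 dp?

Convert to gains: g_cld = 0.655/3.1 = 0.2113; g_dust = 0.036/3.1 = 0.01161; g_ice = 0.421/3.1 = 0.1358.
Total gain g = 0.35871.
A = 1/(1 − 0.35871) = 1.56.

1.56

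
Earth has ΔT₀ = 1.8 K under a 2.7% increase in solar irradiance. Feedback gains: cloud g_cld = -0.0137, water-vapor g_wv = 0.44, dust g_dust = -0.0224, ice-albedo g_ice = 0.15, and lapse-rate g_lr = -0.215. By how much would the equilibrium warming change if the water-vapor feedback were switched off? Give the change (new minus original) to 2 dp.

-1.09 K

Original: g = 0.3389, ΔT = 1.8/(1−0.3389) = 2.7227 K.
Without water-vapor: g' = -0.1011, ΔT' = 1.8/(1+0.1011) = 1.6347 K.
Change = 1.6347 − 2.7227 = -1.09 K.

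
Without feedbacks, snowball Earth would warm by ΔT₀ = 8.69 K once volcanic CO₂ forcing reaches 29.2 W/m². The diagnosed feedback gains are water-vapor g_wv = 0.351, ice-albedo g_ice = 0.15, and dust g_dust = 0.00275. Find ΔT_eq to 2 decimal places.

17.51 K

Total gain g = 0.351 + 0.15 + 0.00275 = 0.50375.
Amplification A = 1/(1 − 0.50375) = 2.015.
ΔT = 8.69 × 2.015 = 17.51 K.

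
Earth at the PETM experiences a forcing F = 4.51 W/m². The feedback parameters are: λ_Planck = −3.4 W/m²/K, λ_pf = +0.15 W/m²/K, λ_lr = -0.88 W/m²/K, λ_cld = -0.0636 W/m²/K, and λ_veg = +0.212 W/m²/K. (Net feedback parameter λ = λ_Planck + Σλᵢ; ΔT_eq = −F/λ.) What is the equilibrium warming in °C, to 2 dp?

1.13 °C

Net feedback parameter λ = (−3.4) + (+0.15) + (-0.88) + (-0.0636) + (+0.212) = -3.9816 W/m²/K.
ΔT = −F/λ = −4.51/(-3.9816) = 1.13 °C.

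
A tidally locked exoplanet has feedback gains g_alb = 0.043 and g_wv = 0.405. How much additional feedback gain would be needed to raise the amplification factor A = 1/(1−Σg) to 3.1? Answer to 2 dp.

Current total gain = 0.448.
Target gain for A = 3.1: g* = 1 − 1/3.1 = 0.6774.
Additional gain needed = 0.6774 − 0.448 = 0.23.

0.23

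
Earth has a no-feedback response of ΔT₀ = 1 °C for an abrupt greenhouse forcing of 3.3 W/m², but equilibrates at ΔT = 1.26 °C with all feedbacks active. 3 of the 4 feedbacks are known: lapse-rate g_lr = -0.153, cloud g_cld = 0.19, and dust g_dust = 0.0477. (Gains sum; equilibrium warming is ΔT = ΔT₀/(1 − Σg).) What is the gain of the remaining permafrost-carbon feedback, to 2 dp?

0.12

Amplification A = ΔT/ΔT₀ = 1.26/1 = 1.26.
Total gain g = 1 − 1/A = 1 − 1/1.26 = 0.2063.
Known gains sum to -0.153 + 0.19 + 0.0477 = 0.0847.
g_pf = 0.2063 − 0.0847 = 0.12.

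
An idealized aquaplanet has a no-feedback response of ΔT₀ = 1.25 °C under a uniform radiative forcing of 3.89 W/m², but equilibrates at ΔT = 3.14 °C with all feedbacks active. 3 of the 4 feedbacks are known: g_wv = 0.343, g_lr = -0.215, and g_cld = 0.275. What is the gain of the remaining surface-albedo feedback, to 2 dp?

Amplification A = ΔT/ΔT₀ = 3.14/1.25 = 2.512.
Total gain g = 1 − 1/A = 1 − 1/2.512 = 0.6019.
Known gains sum to 0.343 − 0.215 + 0.275 = 0.403.
g_alb = 0.6019 − 0.403 = 0.20.

0.20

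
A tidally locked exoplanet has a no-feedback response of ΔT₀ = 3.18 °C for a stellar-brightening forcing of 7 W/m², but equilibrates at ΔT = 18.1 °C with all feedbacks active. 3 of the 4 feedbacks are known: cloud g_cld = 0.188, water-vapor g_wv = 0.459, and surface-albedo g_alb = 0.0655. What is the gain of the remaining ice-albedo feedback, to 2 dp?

Amplification A = ΔT/ΔT₀ = 18.1/3.18 = 5.692.
Total gain g = 1 − 1/A = 1 − 1/5.692 = 0.8243.
Known gains sum to 0.188 + 0.459 + 0.0655 = 0.7125.
g_ice = 0.8243 − 0.7125 = 0.11.

0.11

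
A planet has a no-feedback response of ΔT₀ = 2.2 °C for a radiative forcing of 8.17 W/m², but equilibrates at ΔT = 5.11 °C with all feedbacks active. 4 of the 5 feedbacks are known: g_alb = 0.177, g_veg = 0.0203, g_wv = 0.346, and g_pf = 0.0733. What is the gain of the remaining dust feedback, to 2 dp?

-0.05

Amplification A = ΔT/ΔT₀ = 5.11/2.2 = 2.323.
Total gain g = 1 − 1/A = 1 − 1/2.323 = 0.5695.
Known gains sum to 0.177 + 0.0203 + 0.346 + 0.0733 = 0.6166.
g_dust = 0.5695 − 0.6166 = -0.05.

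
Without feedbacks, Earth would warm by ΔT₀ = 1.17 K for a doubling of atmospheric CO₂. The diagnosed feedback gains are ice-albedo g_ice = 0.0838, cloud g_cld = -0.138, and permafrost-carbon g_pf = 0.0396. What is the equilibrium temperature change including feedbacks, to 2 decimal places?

Total gain g = 0.0838 − 0.138 + 0.0396 = -0.0146.
Amplification A = 1/(1 + 0.0146) = 0.9856.
ΔT = 1.17 × 0.9856 = 1.15 K.

1.15 K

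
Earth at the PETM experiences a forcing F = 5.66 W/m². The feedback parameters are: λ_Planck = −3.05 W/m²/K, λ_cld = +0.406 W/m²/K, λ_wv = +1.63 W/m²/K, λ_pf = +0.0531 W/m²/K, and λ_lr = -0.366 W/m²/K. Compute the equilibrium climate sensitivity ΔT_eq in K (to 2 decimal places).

Net feedback parameter λ = (−3.05) + (+0.406) + (+1.63) + (+0.0531) + (-0.366) = -1.3269 W/m²/K.
ΔT = −F/λ = −5.66/(-1.3269) = 4.27 K.

4.27 K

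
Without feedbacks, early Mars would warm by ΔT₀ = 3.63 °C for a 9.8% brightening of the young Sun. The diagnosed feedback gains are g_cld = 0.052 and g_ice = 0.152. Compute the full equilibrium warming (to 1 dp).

4.6 °C

Total gain g = 0.052 + 0.152 = 0.204.
Amplification A = 1/(1 − 0.204) = 1.256.
ΔT = 3.63 × 1.256 = 4.6 °C.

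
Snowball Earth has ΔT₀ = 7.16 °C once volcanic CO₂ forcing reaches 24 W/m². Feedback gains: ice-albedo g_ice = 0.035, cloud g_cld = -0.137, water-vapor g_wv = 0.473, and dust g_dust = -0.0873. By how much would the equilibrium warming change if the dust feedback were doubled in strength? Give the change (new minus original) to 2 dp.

Original: g = 0.2837, ΔT = 7.16/(1−0.2837) = 9.9958 °C.
With doubled dust: g' = 0.1964, ΔT' = 7.16/(1−0.1964) = 8.9099 °C.
Change = 8.9099 − 9.9958 = -1.09 °C.

-1.09 °C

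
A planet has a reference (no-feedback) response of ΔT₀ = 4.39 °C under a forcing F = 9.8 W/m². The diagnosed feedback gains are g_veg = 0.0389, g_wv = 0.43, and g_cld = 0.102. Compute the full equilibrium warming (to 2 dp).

Total gain g = 0.0389 + 0.43 + 0.102 = 0.5709.
Amplification A = 1/(1 − 0.5709) = 2.33.
ΔT = 4.39 × 2.33 = 10.23 °C.

10.23 °C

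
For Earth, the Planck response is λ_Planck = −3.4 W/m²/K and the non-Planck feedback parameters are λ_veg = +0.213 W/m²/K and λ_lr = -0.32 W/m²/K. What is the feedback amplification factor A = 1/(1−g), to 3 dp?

Convert to gains: g_veg = 0.213/3.4 = 0.06265; g_lr = -0.32/3.4 = -0.09412.
Total gain g = -0.03147.
A = 1/(1 + 0.03147) = 0.969.

0.969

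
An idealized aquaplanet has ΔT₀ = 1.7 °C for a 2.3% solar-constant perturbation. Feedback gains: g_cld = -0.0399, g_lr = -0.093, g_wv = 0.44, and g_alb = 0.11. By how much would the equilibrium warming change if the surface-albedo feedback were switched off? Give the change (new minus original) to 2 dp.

-0.46 °C

Original: g = 0.4171, ΔT = 1.7/(1−0.4171) = 2.9165 °C.
Without surface-albedo: g' = 0.3071, ΔT' = 1.7/(1−0.3071) = 2.4535 °C.
Change = 2.4535 − 2.9165 = -0.46 °C.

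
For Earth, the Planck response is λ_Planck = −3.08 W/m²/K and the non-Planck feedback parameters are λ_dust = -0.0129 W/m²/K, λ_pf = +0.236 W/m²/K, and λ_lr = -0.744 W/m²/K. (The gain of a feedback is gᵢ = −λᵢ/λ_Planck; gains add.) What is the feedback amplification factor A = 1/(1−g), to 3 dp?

Convert to gains: g_dust = -0.0129/3.08 = -0.004188; g_pf = 0.236/3.08 = 0.07662; g_lr = -0.744/3.08 = -0.2416.
Total gain g = -0.169168.
A = 1/(1 + 0.169168) = 0.855.

0.855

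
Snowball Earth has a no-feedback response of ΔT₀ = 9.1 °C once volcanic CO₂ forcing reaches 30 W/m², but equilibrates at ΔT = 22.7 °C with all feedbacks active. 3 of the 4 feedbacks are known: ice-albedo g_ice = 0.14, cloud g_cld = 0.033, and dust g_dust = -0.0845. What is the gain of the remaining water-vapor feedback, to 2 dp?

0.51

Amplification A = ΔT/ΔT₀ = 22.7/9.1 = 2.495.
Total gain g = 1 − 1/A = 1 − 1/2.495 = 0.5992.
Known gains sum to 0.14 + 0.033 − 0.0845 = 0.0885.
g_wv = 0.5992 − 0.0885 = 0.51.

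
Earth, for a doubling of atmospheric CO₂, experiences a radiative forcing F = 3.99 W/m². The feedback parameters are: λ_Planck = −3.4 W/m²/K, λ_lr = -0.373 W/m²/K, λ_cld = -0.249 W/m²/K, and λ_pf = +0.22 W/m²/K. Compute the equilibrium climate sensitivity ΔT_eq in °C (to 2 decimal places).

Net feedback parameter λ = (−3.4) + (-0.373) + (-0.249) + (+0.22) = -3.802 W/m²/K.
ΔT = −F/λ = −3.99/(-3.802) = 1.05 °C.

1.05 °C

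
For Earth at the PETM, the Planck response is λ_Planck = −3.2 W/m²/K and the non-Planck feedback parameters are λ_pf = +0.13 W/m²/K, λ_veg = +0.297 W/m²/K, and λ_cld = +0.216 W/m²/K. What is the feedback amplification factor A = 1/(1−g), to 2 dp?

Convert to gains: g_pf = 0.13/3.2 = 0.04063; g_veg = 0.297/3.2 = 0.09281; g_cld = 0.216/3.2 = 0.0675.
Total gain g = 0.20094.
A = 1/(1 − 0.20094) = 1.25.

1.25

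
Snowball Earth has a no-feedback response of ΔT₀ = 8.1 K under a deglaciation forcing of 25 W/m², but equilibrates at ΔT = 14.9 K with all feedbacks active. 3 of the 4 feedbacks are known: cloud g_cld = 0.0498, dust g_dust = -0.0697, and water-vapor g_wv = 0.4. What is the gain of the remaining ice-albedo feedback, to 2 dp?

Amplification A = ΔT/ΔT₀ = 14.9/8.1 = 1.84.
Total gain g = 1 − 1/A = 1 − 1/1.84 = 0.4565.
Known gains sum to 0.0498 − 0.0697 + 0.4 = 0.3801.
g_ice = 0.4565 − 0.3801 = 0.08.

0.08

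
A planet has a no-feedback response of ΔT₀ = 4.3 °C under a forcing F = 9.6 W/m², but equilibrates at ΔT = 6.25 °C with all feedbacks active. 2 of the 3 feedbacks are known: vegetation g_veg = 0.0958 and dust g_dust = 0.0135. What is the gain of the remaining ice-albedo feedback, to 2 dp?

Amplification A = ΔT/ΔT₀ = 6.25/4.3 = 1.453.
Total gain g = 1 − 1/A = 1 − 1/1.453 = 0.3118.
Known gains sum to 0.0958 + 0.0135 = 0.1093.
g_ice = 0.3118 − 0.1093 = 0.20.

0.20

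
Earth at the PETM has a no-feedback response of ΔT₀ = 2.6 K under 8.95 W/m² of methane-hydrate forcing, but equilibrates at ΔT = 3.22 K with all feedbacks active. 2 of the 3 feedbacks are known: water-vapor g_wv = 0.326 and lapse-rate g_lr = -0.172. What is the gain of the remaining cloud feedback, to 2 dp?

Amplification A = ΔT/ΔT₀ = 3.22/2.6 = 1.238.
Total gain g = 1 − 1/A = 1 − 1/1.238 = 0.1922.
Known gains sum to 0.326 − 0.172 = 0.154.
g_cld = 0.1922 − 0.154 = 0.04.

0.04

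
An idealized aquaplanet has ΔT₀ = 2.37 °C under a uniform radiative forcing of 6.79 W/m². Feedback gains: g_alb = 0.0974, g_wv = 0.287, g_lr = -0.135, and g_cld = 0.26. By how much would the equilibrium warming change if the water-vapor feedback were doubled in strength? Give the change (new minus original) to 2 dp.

6.81 °C

Original: g = 0.5094, ΔT = 2.37/(1−0.5094) = 4.8308 °C.
With doubled water-vapor: g' = 0.7964, ΔT' = 2.37/(1−0.7964) = 11.6405 °C.
Change = 11.6405 − 4.8308 = 6.81 °C.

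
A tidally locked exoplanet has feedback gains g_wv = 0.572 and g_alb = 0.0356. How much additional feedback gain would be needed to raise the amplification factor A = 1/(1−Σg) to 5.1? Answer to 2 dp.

0.20

Current total gain = 0.6076.
Target gain for A = 5.1: g* = 1 − 1/5.1 = 0.8039.
Additional gain needed = 0.8039 − 0.6076 = 0.20.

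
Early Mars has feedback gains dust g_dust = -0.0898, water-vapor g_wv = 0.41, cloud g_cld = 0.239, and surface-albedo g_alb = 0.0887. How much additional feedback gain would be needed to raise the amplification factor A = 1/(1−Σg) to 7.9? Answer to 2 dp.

0.23

Current total gain = 0.6479.
Target gain for A = 7.9: g* = 1 − 1/7.9 = 0.8734.
Additional gain needed = 0.8734 − 0.6479 = 0.23.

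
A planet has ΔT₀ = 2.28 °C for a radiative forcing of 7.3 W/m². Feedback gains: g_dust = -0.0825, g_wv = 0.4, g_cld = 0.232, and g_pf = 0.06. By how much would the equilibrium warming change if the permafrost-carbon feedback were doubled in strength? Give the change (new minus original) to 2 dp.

Original: g = 0.6095, ΔT = 2.28/(1−0.6095) = 5.8387 °C.
With doubled permafrost-carbon: g' = 0.6695, ΔT' = 2.28/(1−0.6695) = 6.8986 °C.
Change = 6.8986 − 5.8387 = 1.06 °C.

1.06 °C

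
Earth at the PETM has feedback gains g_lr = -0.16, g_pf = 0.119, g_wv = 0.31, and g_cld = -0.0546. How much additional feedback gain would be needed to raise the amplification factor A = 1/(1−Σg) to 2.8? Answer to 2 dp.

Current total gain = 0.2144.
Target gain for A = 2.8: g* = 1 − 1/2.8 = 0.6429.
Additional gain needed = 0.6429 − 0.2144 = 0.43.

0.43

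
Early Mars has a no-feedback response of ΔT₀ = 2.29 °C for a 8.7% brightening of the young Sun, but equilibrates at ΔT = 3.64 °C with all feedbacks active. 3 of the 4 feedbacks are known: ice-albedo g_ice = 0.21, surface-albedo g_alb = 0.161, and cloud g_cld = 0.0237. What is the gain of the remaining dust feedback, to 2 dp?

Amplification A = ΔT/ΔT₀ = 3.64/2.29 = 1.59.
Total gain g = 1 − 1/A = 1 − 1/1.59 = 0.3711.
Known gains sum to 0.21 + 0.161 + 0.0237 = 0.3947.
g_dust = 0.3711 − 0.3947 = -0.02.

-0.02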